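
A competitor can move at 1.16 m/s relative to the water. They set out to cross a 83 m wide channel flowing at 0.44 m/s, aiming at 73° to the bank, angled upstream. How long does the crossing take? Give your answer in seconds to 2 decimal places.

74.82 s

The component of the competitor's velocity perpendicular to the bank is 1.16 × sin 73° = 1.109 m/s.
The current is parallel to the bank, so it does not affect the crossing time.
Time = 83 / 1.109 = 74.821 s.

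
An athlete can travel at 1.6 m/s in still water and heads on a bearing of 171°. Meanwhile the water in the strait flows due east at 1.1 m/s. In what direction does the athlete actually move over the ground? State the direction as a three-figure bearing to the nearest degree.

Taking east as x and north as y: velocity relative to the water = (0.250, -1.580) m/s; the water relative to ground = (1.100, 0.000) m/s.
Velocity relative to ground = (0.250, -1.580) + (1.100, 0.000) = (1.350, -1.580) m/s.
Bearing = atan2(1.35, -1.58) = 139.49° clockwise from north.

139°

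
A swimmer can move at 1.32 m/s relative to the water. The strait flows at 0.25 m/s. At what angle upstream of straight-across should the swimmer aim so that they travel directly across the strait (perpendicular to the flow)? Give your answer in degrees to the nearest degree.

To cancel the current, the upstream component of the swimmer's velocity must equal the flow: 1.32 sin θ = 0.25.
sin θ = 0.25 / 1.32 = 0.1894.
θ = arcsin(0.1894) = 10.917°.

11°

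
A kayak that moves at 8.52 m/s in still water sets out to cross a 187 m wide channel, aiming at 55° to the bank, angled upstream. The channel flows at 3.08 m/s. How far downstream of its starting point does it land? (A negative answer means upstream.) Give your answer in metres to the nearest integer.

Perpendicular speed = 6.979 m/s; crossing time = 187 / 6.979 = 26.794 s.
Net downstream speed = -1.807 m/s.
Drift = -1.807 × 26.794 = -48.413 m (upstream).

-48 m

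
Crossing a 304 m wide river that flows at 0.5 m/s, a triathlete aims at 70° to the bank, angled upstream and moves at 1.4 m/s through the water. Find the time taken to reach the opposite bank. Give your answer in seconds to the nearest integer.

231 s

The component of the triathlete's velocity perpendicular to the bank is 1.4 × sin 70° = 1.316 m/s.
The current is parallel to the bank, so it does not affect the crossing time.
Time = 304 / 1.316 = 231.079 s.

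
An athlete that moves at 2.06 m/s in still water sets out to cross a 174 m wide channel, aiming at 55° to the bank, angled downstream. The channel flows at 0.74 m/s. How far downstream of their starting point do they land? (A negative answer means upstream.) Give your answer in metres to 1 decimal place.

198.1 m

Perpendicular speed = 1.687 m/s; crossing time = 174 / 1.687 = 103.114 s.
Net downstream speed = 1.922 m/s.
Drift = 1.922 × 103.114 = 198.140 m (downstream).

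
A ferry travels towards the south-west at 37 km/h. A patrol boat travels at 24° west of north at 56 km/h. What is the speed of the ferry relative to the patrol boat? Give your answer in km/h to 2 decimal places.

Taking east as x and north as y: ferry velocity = (-26.163, -26.163) km/h; patrol boat velocity = (-22.777, 51.159) km/h.
Velocity of ferry relative to patrol boat = (-26.163, -26.163) − (-22.777, 51.159) = (-3.386, -77.321) km/h.
Magnitude = |(-3.386, -77.321)| = 77.396 km/h.

77.40 km/h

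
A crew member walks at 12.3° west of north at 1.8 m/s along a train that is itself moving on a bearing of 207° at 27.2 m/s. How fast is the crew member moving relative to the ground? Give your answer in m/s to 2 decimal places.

25.83 m/s

Taking east as x and north as y: train velocity = (-12.349, -24.235) m/s; crew member velocity relative to train = (-0.383, 1.759) m/s.
Velocity relative to ground = (-12.349, -24.235) + (-0.383, 1.759) = (-12.732, -22.477) m/s.
Speed = |(-12.732, -22.477)| = 25.832 m/s.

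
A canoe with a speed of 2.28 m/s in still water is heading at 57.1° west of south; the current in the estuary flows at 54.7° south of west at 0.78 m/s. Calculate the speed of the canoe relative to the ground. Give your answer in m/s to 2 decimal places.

3.02 m/s

Taking east as x and north as y: velocity relative to the water = (-1.914, -1.238) m/s; the water relative to ground = (-0.451, -0.637) m/s.
Velocity relative to ground = (-1.914, -1.238) + (-0.451, -0.637) = (-2.365, -1.875) m/s.
Speed = |(-2.365, -1.875)| = 3.018 m/s.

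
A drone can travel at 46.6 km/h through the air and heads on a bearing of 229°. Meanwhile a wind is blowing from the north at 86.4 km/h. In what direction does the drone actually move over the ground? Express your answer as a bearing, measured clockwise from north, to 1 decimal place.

196.7°

Taking east as x and north as y: velocity relative to the air = (-35.169, -30.572) km/h; the air relative to ground = (0.000, -86.400) km/h.
Velocity relative to ground = (-35.169, -30.572) + (0.000, -86.400) = (-35.169, -116.972) km/h.
Bearing = atan2(-35.17, -116.97) = 196.73° clockwise from north.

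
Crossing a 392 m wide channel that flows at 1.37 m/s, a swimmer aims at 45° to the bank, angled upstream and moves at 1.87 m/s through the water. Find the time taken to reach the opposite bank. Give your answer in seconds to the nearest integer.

296 s

The component of the swimmer's velocity perpendicular to the bank is 1.87 × sin 45° = 1.322 m/s.
Only the cross-stream component determines the crossing time; the current contributes nothing perpendicular to the bank.
Time = 392 / 1.322 = 296.455 s.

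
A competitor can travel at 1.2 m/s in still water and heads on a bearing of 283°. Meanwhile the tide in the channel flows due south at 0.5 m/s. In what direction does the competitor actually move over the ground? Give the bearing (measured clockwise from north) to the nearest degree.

Taking east as x and north as y: velocity relative to the water = (-1.169, 0.270) m/s; the water relative to ground = (0.000, -0.500) m/s.
Velocity relative to ground = (-1.169, 0.270) + (0.000, -0.500) = (-1.169, -0.230) m/s.
Bearing = atan2(-1.17, -0.23) = 258.87° clockwise from north.

259°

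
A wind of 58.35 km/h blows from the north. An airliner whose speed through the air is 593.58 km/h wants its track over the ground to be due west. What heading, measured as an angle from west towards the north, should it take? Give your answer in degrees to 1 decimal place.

5.6°

The wind pushes perpendicular to the desired track; the heading must have a component into the wind equal to 58.35 km/h: 593.58 sin θ = 58.35.
sin θ = 0.0983, so θ = 5.641°.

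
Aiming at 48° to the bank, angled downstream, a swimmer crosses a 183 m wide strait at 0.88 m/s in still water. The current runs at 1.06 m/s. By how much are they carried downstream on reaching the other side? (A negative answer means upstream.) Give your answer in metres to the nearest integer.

461 m

Perpendicular speed = 0.654 m/s; crossing time = 183 / 0.654 = 279.830 s.
Net downstream speed = 1.649 m/s.
Drift = 1.649 × 279.830 = 461.394 m (downstream).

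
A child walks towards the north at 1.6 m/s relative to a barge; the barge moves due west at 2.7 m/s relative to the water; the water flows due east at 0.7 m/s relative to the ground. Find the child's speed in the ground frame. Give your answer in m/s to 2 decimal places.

2.56 m/s

In east/north components (m/s): child relative to barge = (0.000, 1.600); barge relative to water = (-2.700, 0.000); water relative to ground = (0.700, 0.000).
Sum = (-2.000, 1.600) m/s.
Speed = |(-2.000, 1.600)| = 2.561 m/s.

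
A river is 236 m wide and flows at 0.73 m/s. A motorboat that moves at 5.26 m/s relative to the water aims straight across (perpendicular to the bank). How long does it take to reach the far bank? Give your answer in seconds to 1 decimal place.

44.9 s

The component of the motorboat's velocity perpendicular to the bank is 5.26 m/s.
Only the cross-stream component determines the crossing time; the current contributes nothing perpendicular to the bank.
Time = 236 / 5.260 = 44.867 s.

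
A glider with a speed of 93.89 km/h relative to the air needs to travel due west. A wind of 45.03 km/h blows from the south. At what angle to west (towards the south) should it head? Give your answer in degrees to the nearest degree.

The wind pushes perpendicular to the desired track; the heading must have a component into the wind equal to 45.03 km/h: 93.89 sin θ = 45.03.
sin θ = 0.4796, so θ = 28.660°.

29°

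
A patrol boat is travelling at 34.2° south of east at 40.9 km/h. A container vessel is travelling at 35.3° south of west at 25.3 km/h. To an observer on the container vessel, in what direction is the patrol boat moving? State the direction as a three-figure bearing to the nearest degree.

Taking east as x and north as y: patrol boat velocity = (33.828, -22.989) km/h; container vessel velocity = (-20.648, -14.620) km/h.
Velocity of patrol boat relative to container vessel = (33.828, -22.989) − (-20.648, -14.620) = (54.476, -8.369) km/h.
Bearing = atan2(54.48, -8.37) = 98.73° clockwise from north.

099°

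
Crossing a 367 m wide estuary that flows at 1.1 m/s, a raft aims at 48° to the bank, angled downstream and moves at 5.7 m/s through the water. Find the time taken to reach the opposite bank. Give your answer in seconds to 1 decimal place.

86.6 s

The component of the raft's velocity perpendicular to the bank is 5.7 × sin 48° = 4.236 m/s.
The flow acts along the bank and has no component across it.
Time = 367 / 4.236 = 86.640 s.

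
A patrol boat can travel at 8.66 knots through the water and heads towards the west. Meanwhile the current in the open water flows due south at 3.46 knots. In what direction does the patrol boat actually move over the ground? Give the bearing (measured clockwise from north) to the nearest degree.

Taking east as x and north as y: velocity relative to the water = (-8.660, 0.000) knots; the water relative to ground = (0.000, -3.460) knots.
Velocity relative to ground = (-8.660, 0.000) + (0.000, -3.460) = (-8.660, -3.460) knots.
Bearing = atan2(-8.66, -3.46) = 248.22° clockwise from north.

248°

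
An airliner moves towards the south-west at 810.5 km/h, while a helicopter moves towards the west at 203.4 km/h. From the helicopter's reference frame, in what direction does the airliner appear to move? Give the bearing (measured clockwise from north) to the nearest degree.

Taking east as x and north as y: airliner velocity = (-573.110, -573.110) km/h; helicopter velocity = (-203.400, 0.000) km/h.
Velocity of airliner relative to helicopter = (-573.110, -573.110) − (-203.400, 0.000) = (-369.710, -573.110) km/h.
Bearing = atan2(-369.71, -573.11) = 212.83° clockwise from north.

213°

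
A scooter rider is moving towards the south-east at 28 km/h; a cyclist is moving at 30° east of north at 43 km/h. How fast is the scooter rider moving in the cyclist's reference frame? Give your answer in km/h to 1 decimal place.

Taking east as x and north as y: scooter rider velocity = (19.799, -19.799) km/h; cyclist velocity = (21.500, 37.239) km/h.
Velocity of scooter rider relative to cyclist = (19.799, -19.799) − (21.500, 37.239) = (-1.701, -57.038) km/h.
Magnitude = |(-1.701, -57.038)| = 57.063 km/h.

57.1 km/h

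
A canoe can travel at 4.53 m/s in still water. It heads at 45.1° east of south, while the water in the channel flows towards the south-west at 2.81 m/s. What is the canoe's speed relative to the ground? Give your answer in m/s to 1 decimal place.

Taking east as x and north as y: velocity relative to the water = (3.209, -3.198) m/s; the water relative to ground = (-1.987, -1.987) m/s.
Velocity relative to ground = (3.209, -3.198) + (-1.987, -1.987) = (1.222, -5.185) m/s.
Speed = |(1.222, -5.185)| = 5.327 m/s.

5.3 m/s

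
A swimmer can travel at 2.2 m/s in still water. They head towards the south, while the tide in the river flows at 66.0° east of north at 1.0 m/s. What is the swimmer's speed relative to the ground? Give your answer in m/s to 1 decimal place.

2.0 m/s

Taking east as x and north as y: velocity relative to the water = (0.000, -2.200) m/s; the water relative to ground = (0.914, 0.407) m/s.
Velocity relative to ground = (0.000, -2.200) + (0.914, 0.407) = (0.914, -1.793) m/s.
Speed = |(0.914, -1.793)| = 2.013 m/s.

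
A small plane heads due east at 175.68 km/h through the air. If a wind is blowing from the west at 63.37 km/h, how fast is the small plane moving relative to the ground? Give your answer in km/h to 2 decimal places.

Taking east as x and north as y: velocity relative to the air = (175.680, 0.000) km/h; the air relative to ground = (63.370, 0.000) km/h.
Velocity relative to ground = (175.680, 0.000) + (63.370, 0.000) = (239.050, 0.000) km/h.
Speed = |(239.050, 0.000)| = 239.050 km/h.

239.05 km/h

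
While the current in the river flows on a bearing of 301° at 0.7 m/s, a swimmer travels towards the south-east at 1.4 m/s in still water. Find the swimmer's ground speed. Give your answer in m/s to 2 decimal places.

Taking east as x and north as y: velocity relative to the water = (0.990, -0.990) m/s; the water relative to ground = (-0.600, 0.361) m/s.
Velocity relative to ground = (0.990, -0.990) + (-0.600, 0.361) = (0.390, -0.629) m/s.
Speed = |(0.390, -0.629)| = 0.740 m/s.

0.74 m/s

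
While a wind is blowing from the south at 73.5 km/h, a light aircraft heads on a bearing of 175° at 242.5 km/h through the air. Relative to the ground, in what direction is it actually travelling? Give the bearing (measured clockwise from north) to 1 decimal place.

Taking east as x and north as y: velocity relative to the air = (21.135, -241.577) km/h; the air relative to ground = (0.000, 73.500) km/h.
Velocity relative to ground = (21.135, -241.577) + (0.000, 73.500) = (21.135, -168.077) km/h.
Bearing = atan2(21.14, -168.08) = 172.83° clockwise from north.

172.8°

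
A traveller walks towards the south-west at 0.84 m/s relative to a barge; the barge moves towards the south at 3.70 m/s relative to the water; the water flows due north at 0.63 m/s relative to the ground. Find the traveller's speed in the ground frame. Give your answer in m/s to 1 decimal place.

In east/north components (m/s): traveller relative to barge = (-0.594, -0.594); barge relative to water = (0.000, -3.700); water relative to ground = (0.000, 0.630).
Sum = (-0.594, -3.664) m/s.
Speed = |(-0.594, -3.664)| = 3.712 m/s.

3.7 m/s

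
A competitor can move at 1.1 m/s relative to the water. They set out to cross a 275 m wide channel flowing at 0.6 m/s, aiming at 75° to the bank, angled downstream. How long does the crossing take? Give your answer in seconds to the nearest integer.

259 s

The component of the competitor's velocity perpendicular to the bank is 1.1 × sin 75° = 1.063 m/s.
The current is parallel to the bank, so it does not affect the crossing time.
Time = 275 / 1.063 = 258.819 s.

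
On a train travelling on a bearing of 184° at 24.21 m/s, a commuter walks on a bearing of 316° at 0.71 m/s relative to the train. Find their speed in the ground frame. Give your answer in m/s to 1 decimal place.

23.7 m/s

Taking east as x and north as y: train velocity = (-1.689, -24.151) m/s; commuter velocity relative to train = (-0.493, 0.511) m/s.
Velocity relative to ground = (-1.689, -24.151) + (-0.493, 0.511) = (-2.182, -23.640) m/s.
Speed = |(-2.182, -23.640)| = 23.741 m/s.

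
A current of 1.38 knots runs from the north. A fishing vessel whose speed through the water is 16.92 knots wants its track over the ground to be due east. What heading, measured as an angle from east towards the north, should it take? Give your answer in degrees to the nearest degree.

5°

The current pushes perpendicular to the desired track; the heading must have a component into the current equal to 1.38 knots: 16.92 sin θ = 1.38.
sin θ = 0.0816, so θ = 4.678°.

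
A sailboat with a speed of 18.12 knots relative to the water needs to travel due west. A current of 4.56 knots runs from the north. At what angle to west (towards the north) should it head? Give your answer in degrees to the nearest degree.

15°

The current pushes perpendicular to the desired track; the heading must have a component into the current equal to 4.56 knots: 18.12 sin θ = 4.56.
sin θ = 0.2517, so θ = 14.576°.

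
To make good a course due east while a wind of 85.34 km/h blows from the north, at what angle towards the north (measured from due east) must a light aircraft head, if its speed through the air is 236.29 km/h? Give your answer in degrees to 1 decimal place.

The wind pushes perpendicular to the desired track; the heading must have a component into the wind equal to 85.34 km/h: 236.29 sin θ = 85.34.
sin θ = 0.3612, so θ = 21.172°.

21.2°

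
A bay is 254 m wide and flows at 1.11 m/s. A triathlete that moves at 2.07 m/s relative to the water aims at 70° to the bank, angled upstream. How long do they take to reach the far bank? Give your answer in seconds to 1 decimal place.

130.6 s

The component of the triathlete's velocity perpendicular to the bank is 2.07 × sin 70° = 1.945 m/s.
The flow acts along the bank and has no component across it.
Time = 254 / 1.945 = 130.580 s.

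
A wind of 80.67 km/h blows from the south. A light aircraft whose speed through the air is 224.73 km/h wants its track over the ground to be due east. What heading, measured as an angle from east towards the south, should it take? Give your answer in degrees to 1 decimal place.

21.0°

The wind pushes perpendicular to the desired track; the heading must have a component into the wind equal to 80.67 km/h: 224.73 sin θ = 80.67.
sin θ = 0.3590, so θ = 21.037°.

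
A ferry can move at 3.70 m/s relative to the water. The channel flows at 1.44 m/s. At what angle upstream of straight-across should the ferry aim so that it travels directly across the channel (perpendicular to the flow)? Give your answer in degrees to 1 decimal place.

22.9°

To cancel the current, the upstream component of the ferry's velocity must equal the flow: 3.70 sin θ = 1.44.
sin θ = 1.44 / 3.70 = 0.3892.
θ = arcsin(0.3892) = 22.904°.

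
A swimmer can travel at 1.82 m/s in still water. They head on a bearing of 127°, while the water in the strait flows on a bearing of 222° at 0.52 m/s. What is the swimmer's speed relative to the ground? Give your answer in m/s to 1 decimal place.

Taking east as x and north as y: velocity relative to the water = (1.454, -1.095) m/s; the water relative to ground = (-0.348, -0.386) m/s.
Velocity relative to ground = (1.454, -1.095) + (-0.348, -0.386) = (1.106, -1.482) m/s.
Speed = |(1.106, -1.482)| = 1.849 m/s.

1.8 m/s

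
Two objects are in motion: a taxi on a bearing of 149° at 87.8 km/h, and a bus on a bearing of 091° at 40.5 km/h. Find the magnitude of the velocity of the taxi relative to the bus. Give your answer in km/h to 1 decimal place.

74.7 km/h

Taking east as x and north as y: taxi velocity = (45.220, -75.259) km/h; bus velocity = (40.494, -0.707) km/h.
Velocity of taxi relative to bus = (45.220, -75.259) − (40.494, -0.707) = (4.727, -74.552) km/h.
Magnitude = |(4.727, -74.552)| = 74.702 km/h.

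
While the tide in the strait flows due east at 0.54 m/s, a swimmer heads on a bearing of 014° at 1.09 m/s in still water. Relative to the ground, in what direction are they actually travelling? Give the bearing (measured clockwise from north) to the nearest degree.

Taking east as x and north as y: velocity relative to the water = (0.264, 1.058) m/s; the water relative to ground = (0.540, 0.000) m/s.
Velocity relative to ground = (0.264, 1.058) + (0.540, 0.000) = (0.804, 1.058) m/s.
Bearing = atan2(0.80, 1.06) = 37.23° clockwise from north.

037°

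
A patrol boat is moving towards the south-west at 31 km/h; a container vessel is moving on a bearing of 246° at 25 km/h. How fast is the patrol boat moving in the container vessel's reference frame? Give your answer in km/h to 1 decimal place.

Taking east as x and north as y: patrol boat velocity = (-21.920, -21.920) km/h; container vessel velocity = (-22.839, -10.168) km/h.
Velocity of patrol boat relative to container vessel = (-21.920, -21.920) − (-22.839, -10.168) = (0.918, -11.752) km/h.
Magnitude = |(0.918, -11.752)| = 11.788 km/h.

11.8 km/h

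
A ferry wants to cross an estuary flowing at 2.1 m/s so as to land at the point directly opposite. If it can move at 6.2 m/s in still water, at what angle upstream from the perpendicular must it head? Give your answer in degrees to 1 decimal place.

19.8°

To cancel the current, the upstream component of the ferry's velocity must equal the flow: 6.2 sin θ = 2.1.
sin θ = 2.1 / 6.2 = 0.3387.
θ = arcsin(0.3387) = 19.798°.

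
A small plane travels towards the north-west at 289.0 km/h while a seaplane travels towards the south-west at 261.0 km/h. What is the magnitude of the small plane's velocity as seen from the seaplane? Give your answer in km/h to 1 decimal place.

389.4 km/h

Taking east as x and north as y: small plane velocity = (-204.354, 204.354) km/h; seaplane velocity = (-184.555, -184.555) km/h.
Velocity of small plane relative to seaplane = (-204.354, 204.354) − (-184.555, -184.555) = (-19.799, 388.909) km/h.
Magnitude = |(-19.799, 388.909)| = 389.412 km/h.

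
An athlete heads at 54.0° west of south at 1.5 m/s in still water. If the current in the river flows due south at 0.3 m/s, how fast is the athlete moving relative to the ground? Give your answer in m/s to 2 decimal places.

1.69 m/s

Taking east as x and north as y: velocity relative to the water = (-1.214, -0.882) m/s; the water relative to ground = (0.000, -0.300) m/s.
Velocity relative to ground = (-1.214, -0.882) + (0.000, -0.300) = (-1.214, -1.182) m/s.
Speed = |(-1.214, -1.182)| = 1.694 m/s.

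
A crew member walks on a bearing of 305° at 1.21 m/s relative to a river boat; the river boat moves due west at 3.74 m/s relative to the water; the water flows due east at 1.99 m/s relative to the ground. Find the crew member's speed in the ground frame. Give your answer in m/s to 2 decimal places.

In east/north components (m/s): crew member relative to river boat = (-0.991, 0.694); river boat relative to water = (-3.740, 0.000); water relative to ground = (1.990, 0.000).
Sum = (-2.741, 0.694) m/s.
Speed = |(-2.741, 0.694)| = 2.828 m/s.

2.83 m/s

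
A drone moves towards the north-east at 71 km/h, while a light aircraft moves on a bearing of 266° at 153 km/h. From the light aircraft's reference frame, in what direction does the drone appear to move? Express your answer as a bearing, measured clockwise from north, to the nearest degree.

073°

Taking east as x and north as y: drone velocity = (50.205, 50.205) km/h; light aircraft velocity = (-152.627, -10.673) km/h.
Velocity of drone relative to light aircraft = (50.205, 50.205) − (-152.627, -10.673) = (202.832, 60.877) km/h.
Bearing = atan2(202.83, 60.88) = 73.29° clockwise from north.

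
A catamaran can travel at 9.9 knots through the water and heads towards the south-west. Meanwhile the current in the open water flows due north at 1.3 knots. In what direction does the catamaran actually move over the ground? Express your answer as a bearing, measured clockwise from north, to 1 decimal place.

Taking east as x and north as y: velocity relative to the water = (-7.000, -7.000) knots; the water relative to ground = (0.000, 1.300) knots.
Velocity relative to ground = (-7.000, -7.000) + (0.000, 1.300) = (-7.000, -5.700) knots.
Bearing = atan2(-7.00, -5.70) = 230.84° clockwise from north.

230.8°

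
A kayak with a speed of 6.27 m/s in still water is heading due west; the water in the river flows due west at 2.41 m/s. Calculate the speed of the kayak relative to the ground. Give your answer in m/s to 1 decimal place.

Taking east as x and north as y: velocity relative to the water = (-6.270, 0.000) m/s; the water relative to ground = (-2.410, 0.000) m/s.
Velocity relative to ground = (-6.270, 0.000) + (-2.410, 0.000) = (-8.680, 0.000) m/s.
Speed = |(-8.680, 0.000)| = 8.680 m/s.

8.7 m/s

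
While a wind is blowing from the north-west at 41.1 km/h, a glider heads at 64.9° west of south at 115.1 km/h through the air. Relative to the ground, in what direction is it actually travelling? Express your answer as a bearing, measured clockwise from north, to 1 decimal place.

Taking east as x and north as y: velocity relative to the air = (-104.231, -48.825) km/h; the air relative to ground = (29.062, -29.062) km/h.
Velocity relative to ground = (-104.231, -48.825) + (29.062, -29.062) = (-75.169, -77.887) km/h.
Bearing = atan2(-75.17, -77.89) = 223.98° clockwise from north.

224.0°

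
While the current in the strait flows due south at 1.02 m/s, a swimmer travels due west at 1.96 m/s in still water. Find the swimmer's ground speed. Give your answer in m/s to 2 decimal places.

Taking east as x and north as y: velocity relative to the water = (-1.960, 0.000) m/s; the water relative to ground = (0.000, -1.020) m/s.
Velocity relative to ground = (-1.960, 0.000) + (0.000, -1.020) = (-1.960, -1.020) m/s.
Speed = |(-1.960, -1.020)| = 2.210 m/s.

2.21 m/s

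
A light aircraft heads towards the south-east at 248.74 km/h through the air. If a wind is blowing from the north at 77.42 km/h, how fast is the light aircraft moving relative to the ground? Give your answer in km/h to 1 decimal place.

308.4 km/h

Taking east as x and north as y: velocity relative to the air = (175.886, -175.886) km/h; the air relative to ground = (0.000, -77.420) km/h.
Velocity relative to ground = (175.886, -175.886) + (0.000, -77.420) = (175.886, -253.306) km/h.
Speed = |(175.886, -253.306)| = 308.382 km/h.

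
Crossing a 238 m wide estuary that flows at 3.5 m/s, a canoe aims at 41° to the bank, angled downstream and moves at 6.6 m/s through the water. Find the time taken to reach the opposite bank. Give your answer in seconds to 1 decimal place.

55.0 s

The component of the canoe's velocity perpendicular to the bank is 6.6 × sin 41° = 4.330 m/s.
Only the cross-stream component determines the crossing time; the current contributes nothing perpendicular to the bank.
Time = 238 / 4.330 = 54.965 s.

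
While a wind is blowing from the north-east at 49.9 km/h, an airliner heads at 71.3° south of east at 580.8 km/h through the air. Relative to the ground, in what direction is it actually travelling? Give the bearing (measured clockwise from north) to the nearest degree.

Taking east as x and north as y: velocity relative to the air = (186.212, -550.140) km/h; the air relative to ground = (-35.285, -35.285) km/h.
Velocity relative to ground = (186.212, -550.140) + (-35.285, -35.285) = (150.927, -585.424) km/h.
Bearing = atan2(150.93, -585.42) = 165.54° clockwise from north.

166°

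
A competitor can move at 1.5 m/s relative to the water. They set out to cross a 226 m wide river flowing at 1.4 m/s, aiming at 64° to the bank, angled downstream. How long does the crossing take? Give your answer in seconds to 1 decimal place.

The component of the competitor's velocity perpendicular to the bank is 1.5 × sin 64° = 1.348 m/s.
The flow acts along the bank and has no component across it.
Time = 226 / 1.348 = 167.632 s.

167.6 s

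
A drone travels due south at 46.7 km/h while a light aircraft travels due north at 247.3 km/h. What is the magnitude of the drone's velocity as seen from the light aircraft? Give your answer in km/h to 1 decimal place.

294.0 km/h

Taking east as x and north as y: drone velocity = (0.000, -46.700) km/h; light aircraft velocity = (0.000, 247.300) km/h.
Velocity of drone relative to light aircraft = (0.000, -46.700) − (0.000, 247.300) = (0.000, -294.000) km/h.
Magnitude = |(0.000, -294.000)| = 294.000 km/h.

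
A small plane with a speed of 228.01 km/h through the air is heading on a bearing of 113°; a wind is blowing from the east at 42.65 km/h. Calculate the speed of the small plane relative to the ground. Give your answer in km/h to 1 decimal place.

189.5 km/h

Taking east as x and north as y: velocity relative to the air = (209.884, -89.091) km/h; the air relative to ground = (-42.650, 0.000) km/h.
Velocity relative to ground = (209.884, -89.091) + (-42.650, 0.000) = (167.234, -89.091) km/h.
Speed = |(167.234, -89.091)| = 189.485 km/h.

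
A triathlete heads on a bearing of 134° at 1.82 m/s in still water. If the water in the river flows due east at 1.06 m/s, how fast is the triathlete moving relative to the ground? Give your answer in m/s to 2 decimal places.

Taking east as x and north as y: velocity relative to the water = (1.309, -1.264) m/s; the water relative to ground = (1.060, 0.000) m/s.
Velocity relative to ground = (1.309, -1.264) + (1.060, 0.000) = (2.369, -1.264) m/s.
Speed = |(2.369, -1.264)| = 2.685 m/s.

2.69 m/s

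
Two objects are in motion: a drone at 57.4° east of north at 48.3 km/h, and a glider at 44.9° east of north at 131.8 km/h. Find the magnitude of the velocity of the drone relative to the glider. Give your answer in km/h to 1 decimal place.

Taking east as x and north as y: drone velocity = (40.690, 26.023) km/h; glider velocity = (93.034, 93.359) km/h.
Velocity of drone relative to glider = (40.690, 26.023) − (93.034, 93.359) = (-52.343, -67.337) km/h.
Magnitude = |(-52.343, -67.337)| = 85.288 km/h.

85.3 km/h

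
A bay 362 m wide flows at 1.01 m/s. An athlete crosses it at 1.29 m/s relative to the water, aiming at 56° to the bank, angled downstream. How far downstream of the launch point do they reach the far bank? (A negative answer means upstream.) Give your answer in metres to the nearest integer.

586 m

Perpendicular speed = 1.069 m/s; crossing time = 362 / 1.069 = 338.489 s.
Net downstream speed = 1.731 m/s.
Drift = 1.731 × 338.489 = 586.046 m (downstream).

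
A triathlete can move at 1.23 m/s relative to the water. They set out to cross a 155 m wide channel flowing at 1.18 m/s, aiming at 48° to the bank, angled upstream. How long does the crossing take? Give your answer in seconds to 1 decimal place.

169.6 s

The component of the triathlete's velocity perpendicular to the bank is 1.23 × sin 48° = 0.914 m/s.
The flow acts along the bank and has no component across it.
Time = 155 / 0.914 = 169.572 s.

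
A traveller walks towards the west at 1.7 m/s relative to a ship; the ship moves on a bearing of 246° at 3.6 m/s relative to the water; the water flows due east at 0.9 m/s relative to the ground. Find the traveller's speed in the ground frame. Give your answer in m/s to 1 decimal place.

4.3 m/s

In east/north components (m/s): traveller relative to ship = (-1.700, 0.000); ship relative to water = (-3.289, -1.464); water relative to ground = (0.900, 0.000).
Sum = (-4.089, -1.464) m/s.
Speed = |(-4.089, -1.464)| = 4.343 m/s.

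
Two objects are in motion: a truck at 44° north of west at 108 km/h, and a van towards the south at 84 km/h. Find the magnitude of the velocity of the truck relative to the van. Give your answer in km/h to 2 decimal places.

Taking east as x and north as y: truck velocity = (-77.689, 75.023) km/h; van velocity = (0.000, -84.000) km/h.
Velocity of truck relative to van = (-77.689, 75.023) − (0.000, -84.000) = (-77.689, 159.023) km/h.
Magnitude = |(-77.689, 159.023)| = 176.986 km/h.

176.99 km/h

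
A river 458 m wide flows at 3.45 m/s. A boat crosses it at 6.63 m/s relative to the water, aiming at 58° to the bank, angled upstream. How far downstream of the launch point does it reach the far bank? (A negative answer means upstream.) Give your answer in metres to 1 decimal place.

-5.2 m

Perpendicular speed = 5.623 m/s; crossing time = 458 / 5.623 = 81.458 s.
Net downstream speed = -0.063 m/s.
Drift = -0.063 × 81.458 = -5.162 m (upstream).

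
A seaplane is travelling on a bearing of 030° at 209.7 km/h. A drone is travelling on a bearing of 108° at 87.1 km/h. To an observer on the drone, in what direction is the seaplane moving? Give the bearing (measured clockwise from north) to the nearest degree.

006°

Taking east as x and north as y: seaplane velocity = (104.850, 181.606) km/h; drone velocity = (82.837, -26.915) km/h.
Velocity of seaplane relative to drone = (104.850, 181.606) − (82.837, -26.915) = (22.013, 208.521) km/h.
Bearing = atan2(22.01, 208.52) = 6.03° clockwise from north.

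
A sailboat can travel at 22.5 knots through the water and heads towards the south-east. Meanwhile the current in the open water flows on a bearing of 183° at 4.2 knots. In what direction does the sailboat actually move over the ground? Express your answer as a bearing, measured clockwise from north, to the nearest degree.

Taking east as x and north as y: velocity relative to the water = (15.910, -15.910) knots; the water relative to ground = (-0.220, -4.194) knots.
Velocity relative to ground = (15.910, -15.910) + (-0.220, -4.194) = (15.690, -20.104) knots.
Bearing = atan2(15.69, -20.10) = 142.03° clockwise from north.

142°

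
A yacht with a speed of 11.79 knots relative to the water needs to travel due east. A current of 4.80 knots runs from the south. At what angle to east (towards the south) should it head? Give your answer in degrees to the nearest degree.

The current pushes perpendicular to the desired track; the heading must have a component into the current equal to 4.80 knots: 11.79 sin θ = 4.80.
sin θ = 0.4071, so θ = 24.024°.

24°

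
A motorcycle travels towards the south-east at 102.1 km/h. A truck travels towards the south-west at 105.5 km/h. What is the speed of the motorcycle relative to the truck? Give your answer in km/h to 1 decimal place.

146.8 km/h

Taking east as x and north as y: motorcycle velocity = (72.196, -72.196) km/h; truck velocity = (-74.600, -74.600) km/h.
Velocity of motorcycle relative to truck = (72.196, -72.196) − (-74.600, -74.600) = (146.795, 2.404) km/h.
Magnitude = |(146.795, 2.404)| = 146.815 km/h.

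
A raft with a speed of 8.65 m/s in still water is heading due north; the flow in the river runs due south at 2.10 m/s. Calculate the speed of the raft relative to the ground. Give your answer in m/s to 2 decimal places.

6.55 m/s

Taking east as x and north as y: velocity relative to the water = (0.000, 8.650) m/s; the water relative to ground = (0.000, -2.100) m/s.
Velocity relative to ground = (0.000, 8.650) + (0.000, -2.100) = (0.000, 6.550) m/s.
Speed = |(0.000, 6.550)| = 6.550 m/s.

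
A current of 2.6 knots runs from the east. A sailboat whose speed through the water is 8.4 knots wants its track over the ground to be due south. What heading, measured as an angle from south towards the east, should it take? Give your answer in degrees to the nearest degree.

The current pushes perpendicular to the desired track; the heading must have a component into the current equal to 2.6 knots: 8.4 sin θ = 2.6.
sin θ = 0.3095, so θ = 18.031°.

18°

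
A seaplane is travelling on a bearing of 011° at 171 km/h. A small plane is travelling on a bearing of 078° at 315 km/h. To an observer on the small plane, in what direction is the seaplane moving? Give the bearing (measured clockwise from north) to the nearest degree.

290°

Taking east as x and north as y: seaplane velocity = (32.628, 167.858) km/h; small plane velocity = (308.116, 65.492) km/h.
Velocity of seaplane relative to small plane = (32.628, 167.858) − (308.116, 65.492) = (-275.488, 102.366) km/h.
Bearing = atan2(-275.49, 102.37) = 290.38° clockwise from north.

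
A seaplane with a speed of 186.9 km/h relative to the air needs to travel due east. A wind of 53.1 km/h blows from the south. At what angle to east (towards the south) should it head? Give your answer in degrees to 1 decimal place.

The wind pushes perpendicular to the desired track; the heading must have a component into the wind equal to 53.1 km/h: 186.9 sin θ = 53.1.
sin θ = 0.2841, so θ = 16.506°.

16.5°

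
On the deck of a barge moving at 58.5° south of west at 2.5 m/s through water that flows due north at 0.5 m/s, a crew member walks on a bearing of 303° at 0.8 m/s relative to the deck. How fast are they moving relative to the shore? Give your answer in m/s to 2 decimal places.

2.31 m/s

In east/north components (m/s): crew member relative to barge = (-0.671, 0.436); barge relative to water = (-1.306, -2.132); water relative to ground = (0.000, 0.500).
Sum = (-1.977, -1.196) m/s.
Speed = |(-1.977, -1.196)| = 2.311 m/s.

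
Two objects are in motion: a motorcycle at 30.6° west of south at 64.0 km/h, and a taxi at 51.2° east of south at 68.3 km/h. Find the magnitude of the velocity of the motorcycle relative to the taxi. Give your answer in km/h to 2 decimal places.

Taking east as x and north as y: motorcycle velocity = (-32.579, -55.087) km/h; taxi velocity = (53.229, -42.797) km/h.
Velocity of motorcycle relative to taxi = (-32.579, -55.087) − (53.229, -42.797) = (-85.807, -12.290) km/h.
Magnitude = |(-85.807, -12.290)| = 86.683 km/h.

86.68 km/h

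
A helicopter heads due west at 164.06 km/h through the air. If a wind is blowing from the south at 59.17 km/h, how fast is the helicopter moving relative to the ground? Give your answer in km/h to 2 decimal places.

174.40 km/h

Taking east as x and north as y: velocity relative to the air = (-164.060, 0.000) km/h; the air relative to ground = (0.000, 59.170) km/h.
Velocity relative to ground = (-164.060, 0.000) + (0.000, 59.170) = (-164.060, 59.170) km/h.
Speed = |(-164.060, 59.170)| = 174.404 km/h.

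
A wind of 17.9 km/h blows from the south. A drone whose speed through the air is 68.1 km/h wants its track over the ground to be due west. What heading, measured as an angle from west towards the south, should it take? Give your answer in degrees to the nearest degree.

The wind pushes perpendicular to the desired track; the heading must have a component into the wind equal to 17.9 km/h: 68.1 sin θ = 17.9.
sin θ = 0.2628, so θ = 15.239°.

15°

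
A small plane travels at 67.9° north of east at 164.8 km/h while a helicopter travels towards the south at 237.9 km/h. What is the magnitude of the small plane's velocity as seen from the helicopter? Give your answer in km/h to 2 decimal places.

Taking east as x and north as y: small plane velocity = (62.002, 152.692) km/h; helicopter velocity = (0.000, -237.900) km/h.
Velocity of small plane relative to helicopter = (62.002, 152.692) − (0.000, -237.900) = (62.002, 390.592) km/h.
Magnitude = |(62.002, 390.592)| = 395.482 km/h.

395.48 km/h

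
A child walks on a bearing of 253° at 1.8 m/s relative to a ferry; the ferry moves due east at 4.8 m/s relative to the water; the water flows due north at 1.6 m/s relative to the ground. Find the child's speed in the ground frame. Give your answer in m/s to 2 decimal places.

In east/north components (m/s): child relative to ferry = (-1.721, -0.526); ferry relative to water = (4.800, 0.000); water relative to ground = (0.000, 1.600).
Sum = (3.079, 1.074) m/s.
Speed = |(3.079, 1.074)| = 3.261 m/s.

3.26 m/s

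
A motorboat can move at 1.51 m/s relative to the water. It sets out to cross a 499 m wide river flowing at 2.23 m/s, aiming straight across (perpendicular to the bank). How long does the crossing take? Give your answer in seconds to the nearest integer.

The component of the motorboat's velocity perpendicular to the bank is 1.51 m/s.
Only the cross-stream component determines the crossing time; the current contributes nothing perpendicular to the bank.
Time = 499 / 1.510 = 330.464 s.

330 s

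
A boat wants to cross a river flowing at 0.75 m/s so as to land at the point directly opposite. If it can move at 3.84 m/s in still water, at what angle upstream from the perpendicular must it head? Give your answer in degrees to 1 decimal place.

11.3°

To cancel the current, the upstream component of the boat's velocity must equal the flow: 3.84 sin θ = 0.75.
sin θ = 0.75 / 3.84 = 0.1953.
θ = arcsin(0.1953) = 11.263°.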